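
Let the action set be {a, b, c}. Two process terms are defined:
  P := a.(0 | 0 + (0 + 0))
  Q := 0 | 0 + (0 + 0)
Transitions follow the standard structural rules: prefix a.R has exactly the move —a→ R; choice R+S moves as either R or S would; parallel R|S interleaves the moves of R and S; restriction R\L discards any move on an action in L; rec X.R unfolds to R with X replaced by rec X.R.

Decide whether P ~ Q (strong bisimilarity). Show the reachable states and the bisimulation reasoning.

NO

Reachable graph of P (2 states):
  u0 = a.(0 | 0 + (0 + 0)) ⊢ —a→ u1
  u1 = 0 | 0 + (0 + 0) ⊢ deadlocked
Reachable graph of Q (1 states):
  v0 = 0 | 0 + (0 + 0) ⊢ deadlocked
Partition-refinement fixed point:
  B0 = {u0}
  B1 = {u1, v0}
u0 ∈ B0, v0 ∈ B1 → different blocks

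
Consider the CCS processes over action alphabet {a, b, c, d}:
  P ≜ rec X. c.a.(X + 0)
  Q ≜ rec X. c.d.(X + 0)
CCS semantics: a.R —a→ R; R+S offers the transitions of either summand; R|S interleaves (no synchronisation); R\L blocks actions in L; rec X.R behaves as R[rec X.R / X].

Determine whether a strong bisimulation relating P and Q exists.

LTS(P): 3 reachable states
  p0 = rec X. c.a.(X + 0) has moves --c--▸ p1
  p1 = a.((rec X. c.a.(X + 0)) + 0) has moves --a--▸ p2
  p2 = (rec X. c.a.(X + 0)) + 0 has moves --c--▸ p1
LTS(Q): 3 reachable states
  q0 = rec X. c.d.(X + 0) has moves --c--▸ q1
  q1 = d.((rec X. c.d.(X + 0)) + 0) has moves --d--▸ q2
  q2 = (rec X. c.d.(X + 0)) + 0 has moves --c--▸ q1
Coarsest stable partition (strong bisimilarity classes):
  B0 = {p0, p2}
  B1 = {p1}
  B2 = {q0, q2}
  B3 = {q1}
p0 ∈ B0, q0 ∈ B2 → different blocks

not bisimilar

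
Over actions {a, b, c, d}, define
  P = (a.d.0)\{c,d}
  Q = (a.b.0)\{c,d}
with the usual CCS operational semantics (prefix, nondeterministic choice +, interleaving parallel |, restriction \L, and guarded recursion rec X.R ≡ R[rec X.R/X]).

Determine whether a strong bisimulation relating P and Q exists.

P's transition system — 2 states:
  p0 = (a.d.0)\{c,d} ⊢ =a=> p1
  p1 = (d.0)\{c,d} ⊢ ·
Q's transition system — 3 states:
  q0 = (a.b.0)\{c,d} ⊢ =a=> q1
  q1 = (b.0)\{c,d} ⊢ =b=> q2
  q2 = 0\{c,d} ⊢ ·
Coarsest stable partition (strong bisimilarity classes):
  B0 = {p0}
  B1 = {p1, q2}
  B2 = {q0}
  B3 = {q1}
p0 ∈ B0, q0 ∈ B2 → different blocks

P ≁ Q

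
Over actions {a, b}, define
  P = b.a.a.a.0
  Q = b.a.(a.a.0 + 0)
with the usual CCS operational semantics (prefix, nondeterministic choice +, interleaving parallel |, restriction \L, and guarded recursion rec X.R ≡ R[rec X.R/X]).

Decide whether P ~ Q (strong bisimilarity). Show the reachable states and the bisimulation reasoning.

P's transition system — 5 states:
  m0 = b.a.a.a.0 ⊢ --b--▸ m1
  m1 = a.a.a.0 ⊢ --a--▸ m2
  m2 = a.a.0 ⊢ --a--▸ m3
  m3 = a.0 ⊢ --a--▸ m4
  m4 = 0 ⊢ (no moves)
Q's transition system — 5 states:
  n0 = b.a.(a.a.0 + 0) ⊢ --b--▸ n1
  n1 = a.(a.a.0 + 0) ⊢ --a--▸ n2
  n2 = a.a.0 + 0 ⊢ --a--▸ n3
  n3 = a.0 ⊢ --a--▸ n4
  n4 = 0 ⊢ (no moves)
Bisimilarity quotient blocks:
  B0 = {m0, n0}
  B1 = {m1, n1}
  B2 = {m2, n2}
  B3 = {m3, n3}
  B4 = {m4, n4}
m0 ∈ B0, n0 ∈ B0 → same block

P ~ Q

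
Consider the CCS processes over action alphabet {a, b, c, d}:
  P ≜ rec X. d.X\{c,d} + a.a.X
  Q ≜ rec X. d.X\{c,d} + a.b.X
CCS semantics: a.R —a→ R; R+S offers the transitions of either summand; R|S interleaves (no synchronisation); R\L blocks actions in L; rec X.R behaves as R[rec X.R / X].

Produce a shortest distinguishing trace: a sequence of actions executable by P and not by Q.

aa

Reachable graph of P (4 states):
  m0 = rec X. d.X\{c,d} + a.a.X | --a--▸ m1, --d--▸ m2
  m1 = a.(rec X. d.X\{c,d} + a.a.X) | --a--▸ m0
  m2 = (rec X. d.X\{c,d} + a.a.X)\{c,d} | --a--▸ m3
  m3 = (a.(rec X. d.X\{c,d} + a.a.X))\{c,d} | --a--▸ m2
Reachable graph of Q (4 states):
  n0 = rec X. d.X\{c,d} + a.b.X | --a--▸ n1, --d--▸ n2
  n1 = b.(rec X. d.X\{c,d} + a.b.X) | --b--▸ n0
  n2 = (rec X. d.X\{c,d} + a.b.X)\{c,d} | --a--▸ n3
  n3 = (b.(rec X. d.X\{c,d} + a.b.X))\{c,d} | --b--▸ n2
Executing aa from P (initial set {m0}):
  [1] a ⇒ {m1}
  [2] a ⇒ {m0}
  — P admits the full trace.
Executing aa from Q (initial set {n0}):
  [1] a ⇒ {n1}
  [2] a ⇒ ∅  — Q cannot continue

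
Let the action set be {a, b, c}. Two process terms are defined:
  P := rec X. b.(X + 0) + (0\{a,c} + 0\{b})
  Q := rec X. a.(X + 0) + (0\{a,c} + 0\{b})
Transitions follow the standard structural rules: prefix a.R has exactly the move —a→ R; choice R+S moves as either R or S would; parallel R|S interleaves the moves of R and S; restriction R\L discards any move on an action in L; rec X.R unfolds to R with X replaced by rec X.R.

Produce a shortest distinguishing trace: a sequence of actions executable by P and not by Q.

b

LTS(P): 2 reachable states
  p0 = rec X. b.(X + 0) + (0\{a,c} + 0\{b}) ⊢ =b=> p1
  p1 = (rec X. b.(X + 0) + (0\{a,c} + 0\{b})) + 0 ⊢ =b=> p1
LTS(Q): 2 reachable states
  q0 = rec X. a.(X + 0) + (0\{a,c} + 0\{b}) ⊢ =a=> q1
  q1 = (rec X. a.(X + 0) + (0\{a,c} + 0\{b})) + 0 ⊢ =a=> q1
Trace ⟨b⟩ through P, begin at {p0}:
  step 1 (b): {p1}
  ✓ P
Trace ⟨b⟩ through Q, begin at {q0}:
  step 1 (b): ∅  — Q cannot continue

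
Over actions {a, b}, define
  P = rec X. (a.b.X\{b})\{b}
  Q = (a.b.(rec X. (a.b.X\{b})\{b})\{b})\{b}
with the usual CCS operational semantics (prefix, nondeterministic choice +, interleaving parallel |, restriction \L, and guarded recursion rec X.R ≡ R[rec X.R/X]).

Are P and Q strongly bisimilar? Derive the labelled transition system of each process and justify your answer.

Reachable graph of P (2 states):
  u0 = rec X. (a.b.X\{b})\{b} ⊢ —a→ u1
  u1 = (b.(rec X. (a.b.X\{b})\{b})\{b})\{b} ⊢ stopped
Reachable graph of Q (2 states):
  v0 = (a.b.(rec X. (a.b.X\{b})\{b})\{b})\{b} ⊢ —a→ v1
  v1 = (b.(rec X. (a.b.X\{b})\{b})\{b})\{b} ⊢ stopped
Coarsest stable partition (strong bisimilarity classes):
  B0 = {u0, v0}
  B1 = {u1, v1}
u0 ∈ B0, v0 ∈ B0 → same block

P ~ Q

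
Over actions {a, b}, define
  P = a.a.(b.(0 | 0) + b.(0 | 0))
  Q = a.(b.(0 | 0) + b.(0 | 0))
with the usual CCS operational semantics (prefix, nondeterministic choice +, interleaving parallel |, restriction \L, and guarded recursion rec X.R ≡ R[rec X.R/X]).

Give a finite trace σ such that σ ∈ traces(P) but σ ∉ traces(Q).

aa

P's transition system — 4 states:
  u0 = a.a.(b.(0 | 0) + b.(0 | 0)) ⊢ -a-> u1
  u1 = a.(b.(0 | 0) + b.(0 | 0)) ⊢ -a-> u2
  u2 = b.(0 | 0) + b.(0 | 0) ⊢ -b-> u3
  u3 = 0 | 0 ⊢ deadlocked
Q's transition system — 3 states:
  v0 = a.(b.(0 | 0) + b.(0 | 0)) ⊢ -a-> v1
  v1 = b.(0 | 0) + b.(0 | 0) ⊢ -b-> v2
  v2 = 0 | 0 ⊢ deadlocked
Executing aa from P (initial set {u0}):
  after a @ step 1: {u1}
  after a @ step 2: {u2}
  P completes σ.
Executing aa from Q (initial set {v0}):
  after a @ step 1: {v1}
  after a @ step 2: ∅  — Q cannot continue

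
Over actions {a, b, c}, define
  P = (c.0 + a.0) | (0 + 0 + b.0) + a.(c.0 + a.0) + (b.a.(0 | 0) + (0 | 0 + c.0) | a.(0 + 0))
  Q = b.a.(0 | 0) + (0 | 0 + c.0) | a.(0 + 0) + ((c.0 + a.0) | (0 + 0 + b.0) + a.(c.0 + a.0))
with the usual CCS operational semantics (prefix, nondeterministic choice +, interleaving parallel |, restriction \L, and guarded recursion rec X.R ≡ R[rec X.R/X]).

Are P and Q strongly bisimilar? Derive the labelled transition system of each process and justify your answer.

LTS(P): 10 reachable states
  m0 = (c.0 + a.0) | (0 + 0 + b.0) + a.(c.0 + a.0) + (b.a.(0 | 0) + (0 | 0 + c.0) | a.(0 + 0)) :: --a--▸ m1, --a--▸ m2, --a--▸ m3, --b--▸ m4, --b--▸ m5, --c--▸ m2, --c--▸ m6
  m1 = (0 | 0 + c.0) | (0 + 0) :: --c--▸ m7
  m2 = 0 | (0 + 0 + b.0) :: --b--▸ m8
  m3 = c.0 + a.0 :: --a--▸ m9, --c--▸ m9
  m4 = (c.0 + a.0) | 0 :: --a--▸ m8, --c--▸ m8
  m5 = a.(0 | 0) :: --a--▸ m8
  m6 = 0 | a.(0 + 0) :: --a--▸ m7
  m7 = 0 | (0 + 0) :: (no moves)
  m8 = 0 | 0 :: (no moves)
  m9 = 0 :: (no moves)
LTS(Q): 10 reachable states
  n0 = b.a.(0 | 0) + (0 | 0 + c.0) | a.(0 + 0) + ((c.0 + a.0) | (0 + 0 + b.0) + a.(c.0 + a.0)) :: --a--▸ n1, --a--▸ n2, --a--▸ n3, --b--▸ n4, --b--▸ n5, --c--▸ n2, --c--▸ n6
  n1 = (0 | 0 + c.0) | (0 + 0) :: --c--▸ n7
  n2 = 0 | (0 + 0 + b.0) :: --b--▸ n8
  n3 = c.0 + a.0 :: --a--▸ n9, --c--▸ n9
  n4 = (c.0 + a.0) | 0 :: --a--▸ n8, --c--▸ n8
  n5 = a.(0 | 0) :: --a--▸ n8
  n6 = 0 | a.(0 + 0) :: --a--▸ n7
  n7 = 0 | (0 + 0) :: (no moves)
  n8 = 0 | 0 :: (no moves)
  n9 = 0 :: (no moves)
Coarsest stable partition (strong bisimilarity classes):
  B0 = {m0, n0}
  B1 = {m3, m4, n3, n4}
  B2 = {m7, m8, m9, n7, n8, n9}
  B3 = {m1, n1}
  B4 = {m5, m6, n5, n6}
  B5 = {m2, n2}
m0 ∈ B0, n0 ∈ B0 → same block

bisimilar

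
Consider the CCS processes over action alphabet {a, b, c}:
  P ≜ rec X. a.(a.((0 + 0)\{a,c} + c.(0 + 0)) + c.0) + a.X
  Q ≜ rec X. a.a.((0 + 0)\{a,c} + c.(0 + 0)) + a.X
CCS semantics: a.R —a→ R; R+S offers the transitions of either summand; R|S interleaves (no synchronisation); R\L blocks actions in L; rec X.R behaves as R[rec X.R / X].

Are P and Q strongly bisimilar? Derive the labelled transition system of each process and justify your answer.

LTS(P): 5 reachable states
  s0 = rec X. a.(a.((0 + 0)\{a,c} + c.(0 + 0)) + c.0) + a.X :: =a=> s0, =a=> s1
  s1 = a.((0 + 0)\{a,c} + c.(0 + 0)) + c.0 :: =a=> s2, =c=> s3
  s2 = (0 + 0)\{a,c} + c.(0 + 0) :: =c=> s4
  s3 = 0 :: (no moves)
  s4 = 0 + 0 :: (no moves)
LTS(Q): 4 reachable states
  t0 = rec X. a.a.((0 + 0)\{a,c} + c.(0 + 0)) + a.X :: =a=> t0, =a=> t1
  t1 = a.((0 + 0)\{a,c} + c.(0 + 0)) :: =a=> t2
  t2 = (0 + 0)\{a,c} + c.(0 + 0) :: =c=> t3
  t3 = 0 + 0 :: (no moves)
Coarsest stable partition (strong bisimilarity classes):
  B0 = {s0}
  B1 = {s1}
  B2 = {s2, t2}
  B3 = {s3, s4, t3}
  B4 = {t0}
  B5 = {t1}
s0 ∈ B0, t0 ∈ B4 → different blocks

not bisimilar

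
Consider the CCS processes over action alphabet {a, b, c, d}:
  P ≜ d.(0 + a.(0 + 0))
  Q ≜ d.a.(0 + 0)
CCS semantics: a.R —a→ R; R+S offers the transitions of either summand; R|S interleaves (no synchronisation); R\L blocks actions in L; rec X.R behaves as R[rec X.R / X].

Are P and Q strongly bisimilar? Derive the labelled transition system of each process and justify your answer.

bisimilar

P's transition system — 3 states:
  p0 = d.(0 + a.(0 + 0)) ⊢ -d-> p1
  p1 = 0 + a.(0 + 0) ⊢ -a-> p2
  p2 = 0 + 0 ⊢ stopped
Q's transition system — 3 states:
  q0 = d.a.(0 + 0) ⊢ -d-> q1
  q1 = a.(0 + 0) ⊢ -a-> q2
  q2 = 0 + 0 ⊢ stopped
Partition-refinement fixed point:
  B0 = {p0, q0}
  B1 = {p1, q1}
  B2 = {p2, q2}
p0 ∈ B0, q0 ∈ B0 → same block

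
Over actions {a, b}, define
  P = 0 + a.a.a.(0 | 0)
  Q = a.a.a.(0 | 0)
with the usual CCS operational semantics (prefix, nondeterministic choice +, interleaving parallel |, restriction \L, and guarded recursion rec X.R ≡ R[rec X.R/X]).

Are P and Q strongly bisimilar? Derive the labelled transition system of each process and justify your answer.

Reachable graph of P (4 states):
  p0 = 0 + a.a.a.(0 | 0) ⊢ ··a··> p1
  p1 = a.a.(0 | 0) ⊢ ··a··> p2
  p2 = a.(0 | 0) ⊢ ··a··> p3
  p3 = 0 | 0 ⊢ deadlocked
Reachable graph of Q (4 states):
  q0 = a.a.a.(0 | 0) ⊢ ··a··> q1
  q1 = a.a.(0 | 0) ⊢ ··a··> q2
  q2 = a.(0 | 0) ⊢ ··a··> q3
  q3 = 0 | 0 ⊢ deadlocked
Bisimilarity quotient blocks:
  B0 = {p0, q0}
  B1 = {p1, q1}
  B2 = {p2, q2}
  B3 = {p3, q3}
p0 ∈ B0, q0 ∈ B0 → same block

bisimilar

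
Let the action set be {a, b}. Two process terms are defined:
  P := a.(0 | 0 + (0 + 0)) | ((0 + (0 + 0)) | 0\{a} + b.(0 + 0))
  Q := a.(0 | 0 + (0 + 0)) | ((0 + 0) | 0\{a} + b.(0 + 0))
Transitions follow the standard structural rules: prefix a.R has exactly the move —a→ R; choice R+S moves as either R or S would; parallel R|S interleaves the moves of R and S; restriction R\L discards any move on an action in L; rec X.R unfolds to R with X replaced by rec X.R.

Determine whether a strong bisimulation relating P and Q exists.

Reachable graph of P (4 states):
  s0 = a.(0 | 0 + (0 + 0)) | ((0 + (0 + 0)) | 0\{a} + b.(0 + 0)) | -a-> s1, -b-> s2
  s1 = (0 | 0 + (0 + 0)) | ((0 + (0 + 0)) | 0\{a} + b.(0 + 0)) | -b-> s3
  s2 = a.(0 | 0 + (0 + 0)) | (0 + 0) | -a-> s3
  s3 = (0 | 0 + (0 + 0)) | (0 + 0) | ∅
Reachable graph of Q (4 states):
  t0 = a.(0 | 0 + (0 + 0)) | ((0 + 0) | 0\{a} + b.(0 + 0)) | -a-> t1, -b-> t2
  t1 = (0 | 0 + (0 + 0)) | ((0 + 0) | 0\{a} + b.(0 + 0)) | -b-> t3
  t2 = a.(0 | 0 + (0 + 0)) | (0 + 0) | -a-> t3
  t3 = (0 | 0 + (0 + 0)) | (0 + 0) | ∅
Coarsest stable partition (strong bisimilarity classes):
  B0 = {s0, t0}
  B1 = {s1, t1}
  B2 = {s3, t3}
  B3 = {s2, t2}
s0 ∈ B0, t0 ∈ B0 → same block

YES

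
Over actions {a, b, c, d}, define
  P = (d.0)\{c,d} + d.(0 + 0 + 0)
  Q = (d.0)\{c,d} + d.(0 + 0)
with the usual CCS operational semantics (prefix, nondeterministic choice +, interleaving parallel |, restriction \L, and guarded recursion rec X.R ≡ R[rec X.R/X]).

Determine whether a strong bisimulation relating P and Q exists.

LTS(P): 2 reachable states
  p0 = (d.0)\{c,d} + d.(0 + 0 + 0) | —d→ p1
  p1 = 0 + 0 + 0 | ∅
LTS(Q): 2 reachable states
  q0 = (d.0)\{c,d} + d.(0 + 0) | —d→ q1
  q1 = 0 + 0 | ∅
Bisimilarity quotient blocks:
  B0 = {p0, q0}
  B1 = {p1, q1}
p0 ∈ B0, q0 ∈ B0 → same block

P ~ Q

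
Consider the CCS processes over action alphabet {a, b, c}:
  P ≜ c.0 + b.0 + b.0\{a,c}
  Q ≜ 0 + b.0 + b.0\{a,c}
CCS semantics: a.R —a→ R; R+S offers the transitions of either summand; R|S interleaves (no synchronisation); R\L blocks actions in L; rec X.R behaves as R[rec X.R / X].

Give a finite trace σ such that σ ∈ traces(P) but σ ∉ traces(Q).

c

LTS(P): 3 reachable states
  s0 = c.0 + b.0 + b.0\{a,c} | =b=> s1, =b=> s2, =c=> s1
  s1 = 0 | stopped
  s2 = 0\{a,c} | stopped
LTS(Q): 3 reachable states
  t0 = 0 + b.0 + b.0\{a,c} | =b=> t1, =b=> t2
  t1 = 0 | stopped
  t2 = 0\{a,c} | stopped
Run σ = ⟨c⟩ on P: start {s0}
  after c @ step 1: {s1}
  — P admits the full trace.
Run σ = ⟨c⟩ on Q: start {t0}
  after c @ step 1: ∅ (Q stuck)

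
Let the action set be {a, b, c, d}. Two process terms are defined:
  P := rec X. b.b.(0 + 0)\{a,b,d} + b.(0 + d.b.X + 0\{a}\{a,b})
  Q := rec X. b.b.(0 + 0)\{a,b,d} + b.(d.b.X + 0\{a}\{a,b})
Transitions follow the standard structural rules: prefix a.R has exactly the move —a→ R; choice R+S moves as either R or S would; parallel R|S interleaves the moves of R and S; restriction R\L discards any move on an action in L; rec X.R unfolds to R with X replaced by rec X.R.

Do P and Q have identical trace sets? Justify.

YES

Reachable graph of P (5 states):
  s0 = rec X. b.b.(0 + 0)\{a,b,d} + b.(0 + d.b.X + 0\{a}\{a,b}) → ··b··> s1, ··b··> s2
  s1 = 0 + d.b.(rec X. b.b.(0 + 0)\{a,b,d} + b.(0 + d.b.X + 0\{a}\{a,b})) + 0\{a}\{a,b} → ··d··> s3
  s2 = b.(0 + 0)\{a,b,d} → ··b··> s4
  s3 = b.(rec X. b.b.(0 + 0)\{a,b,d} + b.(0 + d.b.X + 0\{a}\{a,b})) → ··b··> s0
  s4 = (0 + 0)\{a,b,d} → ·
Reachable graph of Q (5 states):
  t0 = rec X. b.b.(0 + 0)\{a,b,d} + b.(d.b.X + 0\{a}\{a,b}) → ··b··> t1, ··b··> t2
  t1 = b.(0 + 0)\{a,b,d} → ··b··> t3
  t2 = d.b.(rec X. b.b.(0 + 0)\{a,b,d} + b.(d.b.X + 0\{a}\{a,b})) + 0\{a}\{a,b} → ··d··> t4
  t3 = (0 + 0)\{a,b,d} → ·
  t4 = b.(rec X. b.b.(0 + 0)\{a,b,d} + b.(d.b.X + 0\{a}\{a,b})) → ··b··> t0
Partition-refinement fixed point:
  B0 = {s0, t0}
  B1 = {s1, t2}
  B2 = {s3, t4}
  B3 = {s2, t1}
  B4 = {s4, t3}
s0 ∈ B0, t0 ∈ B0 → same block
Bisimilar ⇒ trace-equivalent.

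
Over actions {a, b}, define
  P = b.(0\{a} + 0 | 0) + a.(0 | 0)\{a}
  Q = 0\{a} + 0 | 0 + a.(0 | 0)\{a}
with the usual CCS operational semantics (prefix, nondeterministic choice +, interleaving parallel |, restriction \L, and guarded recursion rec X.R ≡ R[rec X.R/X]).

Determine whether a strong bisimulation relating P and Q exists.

Reachable graph of P (3 states):
  u0 = b.(0\{a} + 0 | 0) + a.(0 | 0)\{a} has moves ··a··> u1, ··b··> u2
  u1 = (0 | 0)\{a} has moves stopped
  u2 = 0\{a} + 0 | 0 has moves stopped
Reachable graph of Q (2 states):
  v0 = 0\{a} + 0 | 0 + a.(0 | 0)\{a} has moves ··a··> v1
  v1 = (0 | 0)\{a} has moves stopped
Coarsest stable partition (strong bisimilarity classes):
  B0 = {u0}
  B1 = {u1, u2, v1}
  B2 = {v0}
u0 ∈ B0, v0 ∈ B2 → different blocks

NO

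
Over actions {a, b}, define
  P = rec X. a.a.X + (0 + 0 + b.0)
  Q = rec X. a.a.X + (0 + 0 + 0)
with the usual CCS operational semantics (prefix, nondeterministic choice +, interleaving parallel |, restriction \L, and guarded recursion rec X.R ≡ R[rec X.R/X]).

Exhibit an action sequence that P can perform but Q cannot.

Reachable graph of P (3 states):
  u0 = rec X. a.a.X + (0 + 0 + b.0) | =a=> u1, =b=> u2
  u1 = a.(rec X. a.a.X + (0 + 0 + b.0)) | =a=> u0
  u2 = 0 | stopped
Reachable graph of Q (2 states):
  v0 = rec X. a.a.X + (0 + 0 + 0) | =a=> v1
  v1 = a.(rec X. a.a.X + (0 + 0 + 0)) | =a=> v0
Executing b from P (initial set {u0}):
  step 1 (b): {u2}
  P completes σ.
Executing b from Q (initial set {v0}):
  step 1 (b): no successor for Q

b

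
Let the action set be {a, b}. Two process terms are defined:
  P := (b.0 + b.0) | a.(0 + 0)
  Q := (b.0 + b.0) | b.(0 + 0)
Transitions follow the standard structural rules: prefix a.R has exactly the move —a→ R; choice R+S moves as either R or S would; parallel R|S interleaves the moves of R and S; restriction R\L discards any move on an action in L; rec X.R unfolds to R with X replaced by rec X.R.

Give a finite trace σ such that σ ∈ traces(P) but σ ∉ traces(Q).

P's transition system — 4 states:
  p0 = (b.0 + b.0) | a.(0 + 0) → -a-> p1, -b-> p2
  p1 = (b.0 + b.0) | (0 + 0) → -b-> p3
  p2 = 0 | a.(0 + 0) → -a-> p3
  p3 = 0 | (0 + 0) → ∅
Q's transition system — 4 states:
  q0 = (b.0 + b.0) | b.(0 + 0) → -b-> q1, -b-> q2
  q1 = (b.0 + b.0) | (0 + 0) → -b-> q3
  q2 = 0 | b.(0 + 0) → -b-> q3
  q3 = 0 | (0 + 0) → ∅
Run σ = ⟨a⟩ on P: start {p0}
  [1] a ⇒ {p1}
  — P admits the full trace.
Run σ = ⟨a⟩ on Q: start {q0}
  [1] a ⇒ ∅ (Q stuck)

a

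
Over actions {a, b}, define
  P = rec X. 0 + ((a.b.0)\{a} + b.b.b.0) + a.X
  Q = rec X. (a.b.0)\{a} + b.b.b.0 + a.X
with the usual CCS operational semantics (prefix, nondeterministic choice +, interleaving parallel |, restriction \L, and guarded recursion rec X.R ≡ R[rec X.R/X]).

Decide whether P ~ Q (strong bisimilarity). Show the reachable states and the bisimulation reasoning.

LTS(P): 4 reachable states
  p0 = rec X. 0 + ((a.b.0)\{a} + b.b.b.0) + a.X ⊢ —a→ p0, —b→ p1
  p1 = b.b.0 ⊢ —b→ p2
  p2 = b.0 ⊢ —b→ p3
  p3 = 0 ⊢ ·
LTS(Q): 4 reachable states
  q0 = rec X. (a.b.0)\{a} + b.b.b.0 + a.X ⊢ —a→ q0, —b→ q1
  q1 = b.b.0 ⊢ —b→ q2
  q2 = b.0 ⊢ —b→ q3
  q3 = 0 ⊢ ·
Coarsest stable partition (strong bisimilarity classes):
  B0 = {p0, q0}
  B1 = {p1, q1}
  B2 = {p2, q2}
  B3 = {p3, q3}
p0 ∈ B0, q0 ∈ B0 → same block

bisimilar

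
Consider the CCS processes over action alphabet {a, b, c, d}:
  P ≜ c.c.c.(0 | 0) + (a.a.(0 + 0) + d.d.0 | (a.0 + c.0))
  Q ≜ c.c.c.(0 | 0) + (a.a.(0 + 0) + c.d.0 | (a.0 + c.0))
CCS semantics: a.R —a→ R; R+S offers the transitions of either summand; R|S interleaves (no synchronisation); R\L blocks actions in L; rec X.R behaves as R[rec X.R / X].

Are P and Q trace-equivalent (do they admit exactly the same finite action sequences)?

P's transition system — 10 states:
  s0 = c.c.c.(0 | 0) + (a.a.(0 + 0) + d.d.0 | (a.0 + c.0)) | ··a··> s1, ··a··> s2, ··c··> s2, ··c··> s3, ··d··> s4
  s1 = a.(0 + 0) | ··a··> s5
  s2 = d.d.0 | 0 | ··d··> s6
  s3 = c.c.(0 | 0) | ··c··> s7
  s4 = d.0 | (a.0 + c.0) | ··a··> s6, ··c··> s6, ··d··> s8
  s5 = 0 + 0 | ∅
  s6 = d.0 | 0 | ··d··> s9
  s7 = c.(0 | 0) | ··c··> s9
  s8 = 0 | (a.0 + c.0) | ··a··> s9, ··c··> s9
  s9 = 0 | 0 | ∅
Q's transition system — 10 states:
  t0 = c.c.c.(0 | 0) + (a.a.(0 + 0) + c.d.0 | (a.0 + c.0)) | ··a··> t1, ··a··> t2, ··c··> t2, ··c··> t3, ··c··> t4
  t1 = a.(0 + 0) | ··a··> t5
  t2 = c.d.0 | 0 | ··c··> t6
  t3 = c.c.(0 | 0) | ··c··> t7
  t4 = d.0 | (a.0 + c.0) | ··a··> t6, ··c··> t6, ··d··> t8
  t5 = 0 + 0 | ∅
  t6 = d.0 | 0 | ··d··> t9
  t7 = c.(0 | 0) | ··c··> t9
  t8 = 0 | (a.0 + c.0) | ··a··> t9, ··c··> t9
  t9 = 0 | 0 | ∅
Run σ = ⟨d⟩ on P: start {s0}
  [1] d ⇒ {s4}
  ✓ P
Run σ = ⟨d⟩ on Q: start {t0}
  [1] d ⇒ ∅  — Q cannot continue

traces(P) ≠ traces(Q) — witness ⟨d⟩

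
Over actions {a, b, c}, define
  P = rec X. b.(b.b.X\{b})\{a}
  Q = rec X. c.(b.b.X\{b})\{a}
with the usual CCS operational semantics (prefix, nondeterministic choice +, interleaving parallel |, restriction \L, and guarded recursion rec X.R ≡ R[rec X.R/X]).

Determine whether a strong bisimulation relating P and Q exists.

Reachable graph of P (4 states):
  m0 = rec X. b.(b.b.X\{b})\{a} has moves =b=> m1
  m1 = (b.b.(rec X. b.(b.b.X\{b})\{a})\{b})\{a} has moves =b=> m2
  m2 = (b.(rec X. b.(b.b.X\{b})\{a})\{b})\{a} has moves =b=> m3
  m3 = (rec X. b.(b.b.X\{b})\{a})\{b}\{a} has moves ·
Reachable graph of Q (5 states):
  n0 = rec X. c.(b.b.X\{b})\{a} has moves =c=> n1
  n1 = (b.b.(rec X. c.(b.b.X\{b})\{a})\{b})\{a} has moves =b=> n2
  n2 = (b.(rec X. c.(b.b.X\{b})\{a})\{b})\{a} has moves =b=> n3
  n3 = (rec X. c.(b.b.X\{b})\{a})\{b}\{a} has moves =c=> n4
  n4 = (b.b.(rec X. c.(b.b.X\{b})\{a})\{b})\{a}\{b}\{a} has moves ·
Partition-refinement fixed point:
  B0 = {m0}
  B1 = {m1}
  B2 = {m2}
  B3 = {m3, n4}
  B4 = {n0}
  B5 = {n1}
  B6 = {n2}
  B7 = {n3}
m0 ∈ B0, n0 ∈ B4 → different blocks

not bisimilar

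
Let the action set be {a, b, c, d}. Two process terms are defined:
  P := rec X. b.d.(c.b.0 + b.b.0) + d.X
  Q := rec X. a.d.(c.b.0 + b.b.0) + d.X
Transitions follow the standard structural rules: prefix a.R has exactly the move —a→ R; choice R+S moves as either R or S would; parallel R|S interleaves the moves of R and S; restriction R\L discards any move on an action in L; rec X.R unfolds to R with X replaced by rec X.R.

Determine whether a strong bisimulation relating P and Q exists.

not bisimilar

LTS(P): 5 reachable states
  s0 = rec X. b.d.(c.b.0 + b.b.0) + d.X :: --b--▸ s1, --d--▸ s0
  s1 = d.(c.b.0 + b.b.0) :: --d--▸ s2
  s2 = c.b.0 + b.b.0 :: --b--▸ s3, --c--▸ s3
  s3 = b.0 :: --b--▸ s4
  s4 = 0 :: stopped
LTS(Q): 5 reachable states
  t0 = rec X. a.d.(c.b.0 + b.b.0) + d.X :: --a--▸ t1, --d--▸ t0
  t1 = d.(c.b.0 + b.b.0) :: --d--▸ t2
  t2 = c.b.0 + b.b.0 :: --b--▸ t3, --c--▸ t3
  t3 = b.0 :: --b--▸ t4
  t4 = 0 :: stopped
Coarsest stable partition (strong bisimilarity classes):
  B0 = {s0}
  B1 = {s1, t1}
  B2 = {s2, t2}
  B3 = {s3, t3}
  B4 = {s4, t4}
  B5 = {t0}
s0 ∈ B0, t0 ∈ B5 → different blocks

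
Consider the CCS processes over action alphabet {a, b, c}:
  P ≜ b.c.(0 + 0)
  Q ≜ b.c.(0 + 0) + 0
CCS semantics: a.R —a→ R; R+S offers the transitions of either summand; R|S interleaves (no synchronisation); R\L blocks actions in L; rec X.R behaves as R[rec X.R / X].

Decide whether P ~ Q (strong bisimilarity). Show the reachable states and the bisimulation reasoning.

Reachable graph of P (3 states):
  u0 = b.c.(0 + 0) has moves --b--▸ u1
  u1 = c.(0 + 0) has moves --c--▸ u2
  u2 = 0 + 0 has moves ∅
Reachable graph of Q (3 states):
  v0 = b.c.(0 + 0) + 0 has moves --b--▸ v1
  v1 = c.(0 + 0) has moves --c--▸ v2
  v2 = 0 + 0 has moves ∅
Coarsest stable partition (strong bisimilarity classes):
  B0 = {u0, v0}
  B1 = {u1, v1}
  B2 = {u2, v2}
u0 ∈ B0, v0 ∈ B0 → same block

YES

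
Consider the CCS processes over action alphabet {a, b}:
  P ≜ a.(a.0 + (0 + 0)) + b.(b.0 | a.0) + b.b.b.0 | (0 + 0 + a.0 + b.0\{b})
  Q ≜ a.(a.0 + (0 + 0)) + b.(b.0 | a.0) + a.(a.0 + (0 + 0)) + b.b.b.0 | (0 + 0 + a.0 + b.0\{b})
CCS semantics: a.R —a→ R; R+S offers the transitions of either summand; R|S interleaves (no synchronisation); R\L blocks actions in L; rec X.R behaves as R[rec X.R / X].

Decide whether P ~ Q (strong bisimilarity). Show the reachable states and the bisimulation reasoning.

P's transition system — 16 states:
  m0 = a.(a.0 + (0 + 0)) + b.(b.0 | a.0) + b.b.b.0 | (0 + 0 + a.0 + b.0\{b}) → —a→ m1, —a→ m2, —b→ m3, —b→ m4, —b→ m5
  m1 = a.0 + (0 + 0) → —a→ m6
  m2 = b.b.b.0 | 0 → —b→ m7
  m3 = b.0 | a.0 → —a→ m8, —b→ m9
  m4 = b.b.0 | (0 + 0 + a.0 + b.0\{b}) → —a→ m7, —b→ m10, —b→ m11
  m5 = b.b.b.0 | 0\{b} → —b→ m11
  m6 = 0 → stopped
  m7 = b.b.0 | 0 → —b→ m8
  m8 = b.0 | 0 → —b→ m12
  m9 = 0 | a.0 → —a→ m12
  m10 = b.0 | (0 + 0 + a.0 + b.0\{b}) → —a→ m8, —b→ m13, —b→ m14
  m11 = b.b.0 | 0\{b} → —b→ m14
  m12 = 0 | 0 → stopped
  m13 = 0 | (0 + 0 + a.0 + b.0\{b}) → —a→ m12, —b→ m15
  m14 = b.0 | 0\{b} → —b→ m15
  m15 = 0 | 0\{b} → stopped
Q's transition system — 16 states:
  n0 = a.(a.0 + (0 + 0)) + b.(b.0 | a.0) + a.(a.0 + (0 + 0)) + b.b.b.0 | (0 + 0 + a.0 + b.0\{b}) → —a→ n1, —a→ n2, —b→ n3, —b→ n4, —b→ n5
  n1 = a.0 + (0 + 0) → —a→ n6
  n2 = b.b.b.0 | 0 → —b→ n7
  n3 = b.0 | a.0 → —a→ n8, —b→ n9
  n4 = b.b.0 | (0 + 0 + a.0 + b.0\{b}) → —a→ n7, —b→ n10, —b→ n11
  n5 = b.b.b.0 | 0\{b} → —b→ n11
  n6 = 0 → stopped
  n7 = b.b.0 | 0 → —b→ n8
  n8 = b.0 | 0 → —b→ n12
  n9 = 0 | a.0 → —a→ n12
  n10 = b.0 | (0 + 0 + a.0 + b.0\{b}) → —a→ n8, —b→ n13, —b→ n14
  n11 = b.b.0 | 0\{b} → —b→ n14
  n12 = 0 | 0 → stopped
  n13 = 0 | (0 + 0 + a.0 + b.0\{b}) → —a→ n12, —b→ n15
  n14 = b.0 | 0\{b} → —b→ n15
  n15 = 0 | 0\{b} → stopped
Bisimilarity quotient blocks:
  B0 = {m0, n0}
  B1 = {m4, n4}
  B2 = {m11, m7, n11, n7}
  B3 = {m14, m8, n14, n8}
  B4 = {m12, m15, m6, n12, n15, n6}
  B5 = {m10, n10}
  B6 = {m13, n13}
  B7 = {m2, m5, n2, n5}
  B8 = {m1, m9, n1, n9}
  B9 = {m3, n3}
m0 ∈ B0, n0 ∈ B0 → same block

bisimilar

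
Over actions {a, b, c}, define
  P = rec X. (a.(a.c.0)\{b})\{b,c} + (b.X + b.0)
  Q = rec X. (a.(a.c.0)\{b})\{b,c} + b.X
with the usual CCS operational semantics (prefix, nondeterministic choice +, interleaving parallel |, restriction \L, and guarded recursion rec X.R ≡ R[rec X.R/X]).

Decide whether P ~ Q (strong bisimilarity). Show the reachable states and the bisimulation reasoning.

not bisimilar

LTS(P): 4 reachable states
  m0 = rec X. (a.(a.c.0)\{b})\{b,c} + (b.X + b.0) ⊢ —a→ m1, —b→ m0, —b→ m2
  m1 = (a.c.0)\{b}\{b,c} ⊢ —a→ m3
  m2 = 0 ⊢ ∅
  m3 = (c.0)\{b}\{b,c} ⊢ ∅
LTS(Q): 3 reachable states
  n0 = rec X. (a.(a.c.0)\{b})\{b,c} + b.X ⊢ —a→ n1, —b→ n0
  n1 = (a.c.0)\{b}\{b,c} ⊢ —a→ n2
  n2 = (c.0)\{b}\{b,c} ⊢ ∅
Bisimilarity quotient blocks:
  B0 = {m0}
  B1 = {m1, n1}
  B2 = {m2, m3, n2}
  B3 = {n0}
m0 ∈ B0, n0 ∈ B3 → different blocks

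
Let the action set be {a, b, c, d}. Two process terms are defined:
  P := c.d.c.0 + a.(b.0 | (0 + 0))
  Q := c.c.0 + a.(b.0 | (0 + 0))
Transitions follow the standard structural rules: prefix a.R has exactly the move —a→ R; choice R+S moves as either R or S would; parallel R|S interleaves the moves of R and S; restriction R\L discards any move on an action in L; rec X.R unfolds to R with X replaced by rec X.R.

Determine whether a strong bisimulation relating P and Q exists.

Reachable graph of P (6 states):
  p0 = c.d.c.0 + a.(b.0 | (0 + 0)) ⊢ -a-> p1, -c-> p2
  p1 = b.0 | (0 + 0) ⊢ -b-> p3
  p2 = d.c.0 ⊢ -d-> p4
  p3 = 0 | (0 + 0) ⊢ deadlocked
  p4 = c.0 ⊢ -c-> p5
  p5 = 0 ⊢ deadlocked
Reachable graph of Q (5 states):
  q0 = c.c.0 + a.(b.0 | (0 + 0)) ⊢ -a-> q1, -c-> q2
  q1 = b.0 | (0 + 0) ⊢ -b-> q3
  q2 = c.0 ⊢ -c-> q4
  q3 = 0 | (0 + 0) ⊢ deadlocked
  q4 = 0 ⊢ deadlocked
Coarsest stable partition (strong bisimilarity classes):
  B0 = {p0}
  B1 = {p1, q1}
  B2 = {p3, p5, q3, q4}
  B3 = {p2}
  B4 = {p4, q2}
  B5 = {q0}
p0 ∈ B0, q0 ∈ B5 → different blocks

P ≁ Q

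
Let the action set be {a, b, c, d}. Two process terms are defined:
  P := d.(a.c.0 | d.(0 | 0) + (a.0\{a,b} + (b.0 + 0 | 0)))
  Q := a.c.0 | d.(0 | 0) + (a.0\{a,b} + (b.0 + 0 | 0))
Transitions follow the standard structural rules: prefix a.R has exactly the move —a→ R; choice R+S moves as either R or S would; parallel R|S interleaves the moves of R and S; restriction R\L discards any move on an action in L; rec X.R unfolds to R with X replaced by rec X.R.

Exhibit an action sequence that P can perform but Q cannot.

db

Reachable graph of P (9 states):
  u0 = d.(a.c.0 | d.(0 | 0) + (a.0\{a,b} + (b.0 + 0 | 0))) has moves —d→ u1
  u1 = a.c.0 | d.(0 | 0) + (a.0\{a,b} + (b.0 + 0 | 0)) has moves —a→ u2, —a→ u3, —b→ u4, —d→ u5
  u2 = 0\{a,b} has moves stopped
  u3 = c.0 | d.(0 | 0) has moves —c→ u6, —d→ u7
  u4 = 0 has moves stopped
  u5 = a.c.0 | (0 | 0) has moves —a→ u7
  u6 = 0 | d.(0 | 0) has moves —d→ u8
  u7 = c.0 | (0 | 0) has moves —c→ u8
  u8 = 0 | (0 | 0) has moves stopped
Reachable graph of Q (8 states):
  v0 = a.c.0 | d.(0 | 0) + (a.0\{a,b} + (b.0 + 0 | 0)) has moves —a→ v1, —a→ v2, —b→ v3, —d→ v4
  v1 = 0\{a,b} has moves stopped
  v2 = c.0 | d.(0 | 0) has moves —c→ v5, —d→ v6
  v3 = 0 has moves stopped
  v4 = a.c.0 | (0 | 0) has moves —a→ v6
  v5 = 0 | d.(0 | 0) has moves —d→ v7
  v6 = c.0 | (0 | 0) has moves —c→ v7
  v7 = 0 | (0 | 0) has moves stopped
Executing db from P (initial set {u0}):
  after d @ step 1: {u1}
  after b @ step 2: {u4}
  P completes σ.
Executing db from Q (initial set {v0}):
  after d @ step 1: {v4}
  after b @ step 2: ∅  — Q cannot continue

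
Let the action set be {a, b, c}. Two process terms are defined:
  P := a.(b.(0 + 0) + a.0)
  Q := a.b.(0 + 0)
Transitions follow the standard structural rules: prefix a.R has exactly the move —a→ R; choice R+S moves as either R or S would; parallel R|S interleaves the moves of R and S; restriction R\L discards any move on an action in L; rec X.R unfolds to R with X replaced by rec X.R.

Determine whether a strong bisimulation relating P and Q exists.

Reachable graph of P (4 states):
  m0 = a.(b.(0 + 0) + a.0) ⊢ —a→ m1
  m1 = b.(0 + 0) + a.0 ⊢ —a→ m2, —b→ m3
  m2 = 0 ⊢ ·
  m3 = 0 + 0 ⊢ ·
Reachable graph of Q (3 states):
  n0 = a.b.(0 + 0) ⊢ —a→ n1
  n1 = b.(0 + 0) ⊢ —b→ n2
  n2 = 0 + 0 ⊢ ·
Bisimilarity quotient blocks:
  B0 = {m0}
  B1 = {m1}
  B2 = {m2, m3, n2}
  B3 = {n0}
  B4 = {n1}
m0 ∈ B0, n0 ∈ B3 → different blocks

P ≁ Q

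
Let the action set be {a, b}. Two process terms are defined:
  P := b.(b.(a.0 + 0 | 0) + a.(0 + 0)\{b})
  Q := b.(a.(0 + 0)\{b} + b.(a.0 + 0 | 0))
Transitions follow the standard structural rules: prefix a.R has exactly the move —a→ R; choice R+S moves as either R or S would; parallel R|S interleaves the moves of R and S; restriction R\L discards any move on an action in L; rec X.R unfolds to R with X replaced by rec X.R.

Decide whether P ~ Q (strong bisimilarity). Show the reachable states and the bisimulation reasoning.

Reachable graph of P (5 states):
  s0 = b.(b.(a.0 + 0 | 0) + a.(0 + 0)\{b}) ⊢ ··b··> s1
  s1 = b.(a.0 + 0 | 0) + a.(0 + 0)\{b} ⊢ ··a··> s2, ··b··> s3
  s2 = (0 + 0)\{b} ⊢ stopped
  s3 = a.0 + 0 | 0 ⊢ ··a··> s4
  s4 = 0 ⊢ stopped
Reachable graph of Q (5 states):
  t0 = b.(a.(0 + 0)\{b} + b.(a.0 + 0 | 0)) ⊢ ··b··> t1
  t1 = a.(0 + 0)\{b} + b.(a.0 + 0 | 0) ⊢ ··a··> t2, ··b··> t3
  t2 = (0 + 0)\{b} ⊢ stopped
  t3 = a.0 + 0 | 0 ⊢ ··a··> t4
  t4 = 0 ⊢ stopped
Bisimilarity quotient blocks:
  B0 = {s0, t0}
  B1 = {s1, t1}
  B2 = {s2, s4, t2, t4}
  B3 = {s3, t3}
s0 ∈ B0, t0 ∈ B0 → same block

P ~ Q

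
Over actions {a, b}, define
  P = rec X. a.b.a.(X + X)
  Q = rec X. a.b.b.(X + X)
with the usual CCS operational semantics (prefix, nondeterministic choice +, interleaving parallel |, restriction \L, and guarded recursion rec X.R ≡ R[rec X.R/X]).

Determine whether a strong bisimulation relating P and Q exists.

Reachable graph of P (4 states):
  m0 = rec X. a.b.a.(X + X) :: --a--▸ m1
  m1 = b.a.((rec X. a.b.a.(X + X)) + (rec X. a.b.a.(X + X))) :: --b--▸ m2
  m2 = a.((rec X. a.b.a.(X + X)) + (rec X. a.b.a.(X + X))) :: --a--▸ m3
  m3 = (rec X. a.b.a.(X + X)) + (rec X. a.b.a.(X + X)) :: --a--▸ m1
Reachable graph of Q (4 states):
  n0 = rec X. a.b.b.(X + X) :: --a--▸ n1
  n1 = b.b.((rec X. a.b.b.(X + X)) + (rec X. a.b.b.(X + X))) :: --b--▸ n2
  n2 = b.((rec X. a.b.b.(X + X)) + (rec X. a.b.b.(X + X))) :: --b--▸ n3
  n3 = (rec X. a.b.b.(X + X)) + (rec X. a.b.b.(X + X)) :: --a--▸ n1
Bisimilarity quotient blocks:
  B0 = {m0, m3}
  B1 = {m1}
  B2 = {m2}
  B3 = {n0, n3}
  B4 = {n1}
  B5 = {n2}
m0 ∈ B0, n0 ∈ B3 → different blocks

not bisimilar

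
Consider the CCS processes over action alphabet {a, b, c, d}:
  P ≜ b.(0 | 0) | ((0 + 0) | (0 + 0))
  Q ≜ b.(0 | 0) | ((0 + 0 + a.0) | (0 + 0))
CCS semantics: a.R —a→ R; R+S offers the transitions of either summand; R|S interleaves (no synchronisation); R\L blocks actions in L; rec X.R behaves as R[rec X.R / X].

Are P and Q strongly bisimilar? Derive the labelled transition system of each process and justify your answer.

P's transition system — 2 states:
  u0 = b.(0 | 0) | ((0 + 0) | (0 + 0)) :: ··b··> u1
  u1 = 0 | 0 | ((0 + 0) | (0 + 0)) :: ∅
Q's transition system — 4 states:
  v0 = b.(0 | 0) | ((0 + 0 + a.0) | (0 + 0)) :: ··a··> v1, ··b··> v2
  v1 = b.(0 | 0) | (0 | (0 + 0)) :: ··b··> v3
  v2 = 0 | 0 | ((0 + 0 + a.0) | (0 + 0)) :: ··a··> v3
  v3 = 0 | 0 | (0 | (0 + 0)) :: ∅
Partition-refinement fixed point:
  B0 = {u0, v1}
  B1 = {u1, v3}
  B2 = {v0}
  B3 = {v2}
u0 ∈ B0, v0 ∈ B2 → different blocks

not bisimilar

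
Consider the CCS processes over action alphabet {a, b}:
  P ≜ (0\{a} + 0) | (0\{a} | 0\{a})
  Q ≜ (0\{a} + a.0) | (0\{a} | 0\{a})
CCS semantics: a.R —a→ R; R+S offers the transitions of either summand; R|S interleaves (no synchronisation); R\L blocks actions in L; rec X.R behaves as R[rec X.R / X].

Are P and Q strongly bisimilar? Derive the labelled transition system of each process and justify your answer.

LTS(P): 1 reachable states
  p0 = (0\{a} + 0) | (0\{a} | 0\{a}) | ·
LTS(Q): 2 reachable states
  q0 = (0\{a} + a.0) | (0\{a} | 0\{a}) | —a→ q1
  q1 = 0 | (0\{a} | 0\{a}) | ·
Bisimilarity quotient blocks:
  B0 = {p0, q1}
  B1 = {q0}
p0 ∈ B0, q0 ∈ B1 → different blocks

NO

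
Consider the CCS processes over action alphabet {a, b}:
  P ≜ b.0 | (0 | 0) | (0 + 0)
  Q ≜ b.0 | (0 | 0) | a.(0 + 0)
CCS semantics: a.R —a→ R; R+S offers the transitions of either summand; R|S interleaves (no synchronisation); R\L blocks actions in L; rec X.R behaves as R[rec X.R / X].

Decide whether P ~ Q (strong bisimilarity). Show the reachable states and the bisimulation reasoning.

not bisimilar

P's transition system — 2 states:
  m0 = b.0 | (0 | 0) | (0 + 0) | ··b··> m1
  m1 = 0 | (0 | 0) | (0 + 0) | ∅
Q's transition system — 4 states:
  n0 = b.0 | (0 | 0) | a.(0 + 0) | ··a··> n1, ··b··> n2
  n1 = b.0 | (0 | 0) | (0 + 0) | ··b··> n3
  n2 = 0 | (0 | 0) | a.(0 + 0) | ··a··> n3
  n3 = 0 | (0 | 0) | (0 + 0) | ∅
Bisimilarity quotient blocks:
  B0 = {m0, n1}
  B1 = {m1, n3}
  B2 = {n0}
  B3 = {n2}
m0 ∈ B0, n0 ∈ B2 → different blocks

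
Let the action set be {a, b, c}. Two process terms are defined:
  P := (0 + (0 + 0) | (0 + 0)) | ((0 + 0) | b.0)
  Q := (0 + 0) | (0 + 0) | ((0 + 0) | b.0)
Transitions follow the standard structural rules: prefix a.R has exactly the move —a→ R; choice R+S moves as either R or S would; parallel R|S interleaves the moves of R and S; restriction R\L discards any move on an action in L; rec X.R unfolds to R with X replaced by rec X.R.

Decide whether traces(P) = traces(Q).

trace-equivalent

LTS(P): 2 reachable states
  p0 = (0 + (0 + 0) | (0 + 0)) | ((0 + 0) | b.0) has moves ··b··> p1
  p1 = (0 + (0 + 0) | (0 + 0)) | ((0 + 0) | 0) has moves (no moves)
LTS(Q): 2 reachable states
  q0 = (0 + 0) | (0 + 0) | ((0 + 0) | b.0) has moves ··b··> q1
  q1 = (0 + 0) | (0 + 0) | ((0 + 0) | 0) has moves (no moves)
Coarsest stable partition (strong bisimilarity classes):
  B0 = {p0, q0}
  B1 = {p1, q1}
p0 ∈ B0, q0 ∈ B0 → same block
Bisimilar ⇒ trace-equivalent.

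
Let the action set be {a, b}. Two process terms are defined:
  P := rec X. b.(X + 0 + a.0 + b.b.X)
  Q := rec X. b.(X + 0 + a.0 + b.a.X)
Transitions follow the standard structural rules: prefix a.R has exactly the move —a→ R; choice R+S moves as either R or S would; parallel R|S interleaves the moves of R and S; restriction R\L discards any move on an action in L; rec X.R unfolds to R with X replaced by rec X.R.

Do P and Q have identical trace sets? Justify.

Reachable graph of P (4 states):
  s0 = rec X. b.(X + 0 + a.0 + b.b.X) :: =b=> s1
  s1 = (rec X. b.(X + 0 + a.0 + b.b.X)) + 0 + a.0 + b.b.(rec X. b.(X + 0 + a.0 + b.b.X)) :: =a=> s2, =b=> s1, =b=> s3
  s2 = 0 :: stopped
  s3 = b.(rec X. b.(X + 0 + a.0 + b.b.X)) :: =b=> s0
Reachable graph of Q (4 states):
  t0 = rec X. b.(X + 0 + a.0 + b.a.X) :: =b=> t1
  t1 = (rec X. b.(X + 0 + a.0 + b.a.X)) + 0 + a.0 + b.a.(rec X. b.(X + 0 + a.0 + b.a.X)) :: =a=> t2, =b=> t1, =b=> t3
  t2 = 0 :: stopped
  t3 = a.(rec X. b.(X + 0 + a.0 + b.a.X)) :: =a=> t0
Run σ = ⟨bbab⟩ on Q: start {t0}
  step 1 (b): {t1}
  step 2 (b): {t1, t3}
  step 3 (a): {t0, t2}
  step 4 (b): {t1}
  Q completes σ.
Run σ = ⟨bbab⟩ on P: start {s0}
  step 1 (b): {s1}
  step 2 (b): {s1, s3}
  step 3 (a): {s2}
  step 4 (b): ∅  — P cannot continue

traces(P) ≠ traces(Q) — witness ⟨bbab⟩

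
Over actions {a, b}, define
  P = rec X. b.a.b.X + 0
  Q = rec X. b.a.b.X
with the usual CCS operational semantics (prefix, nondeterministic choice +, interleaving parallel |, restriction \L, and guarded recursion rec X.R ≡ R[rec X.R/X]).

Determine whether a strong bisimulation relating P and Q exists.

bisimilar

LTS(P): 3 reachable states
  u0 = rec X. b.a.b.X + 0 | --b--▸ u1
  u1 = a.b.(rec X. b.a.b.X + 0) | --a--▸ u2
  u2 = b.(rec X. b.a.b.X + 0) | --b--▸ u0
LTS(Q): 3 reachable states
  v0 = rec X. b.a.b.X | --b--▸ v1
  v1 = a.b.(rec X. b.a.b.X) | --a--▸ v2
  v2 = b.(rec X. b.a.b.X) | --b--▸ v0
Partition-refinement fixed point:
  B0 = {u0, v0}
  B1 = {u1, v1}
  B2 = {u2, v2}
u0 ∈ B0, v0 ∈ B0 → same block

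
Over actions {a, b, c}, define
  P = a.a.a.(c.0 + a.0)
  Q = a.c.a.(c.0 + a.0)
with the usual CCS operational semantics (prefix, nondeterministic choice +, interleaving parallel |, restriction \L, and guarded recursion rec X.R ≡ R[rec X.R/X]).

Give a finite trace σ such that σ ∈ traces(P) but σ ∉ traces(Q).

P's transition system — 5 states:
  u0 = a.a.a.(c.0 + a.0) has moves --a--▸ u1
  u1 = a.a.(c.0 + a.0) has moves --a--▸ u2
  u2 = a.(c.0 + a.0) has moves --a--▸ u3
  u3 = c.0 + a.0 has moves --a--▸ u4, --c--▸ u4
  u4 = 0 has moves ·
Q's transition system — 5 states:
  v0 = a.c.a.(c.0 + a.0) has moves --a--▸ v1
  v1 = c.a.(c.0 + a.0) has moves --c--▸ v2
  v2 = a.(c.0 + a.0) has moves --a--▸ v3
  v3 = c.0 + a.0 has moves --a--▸ v4, --c--▸ v4
  v4 = 0 has moves ·
Run σ = ⟨aa⟩ on P: start {u0}
  after a @ step 1: {u1}
  after a @ step 2: {u2}
  P completes σ.
Run σ = ⟨aa⟩ on Q: start {v0}
  after a @ step 1: {v1}
  after a @ step 2: ∅  — Q cannot continue

aa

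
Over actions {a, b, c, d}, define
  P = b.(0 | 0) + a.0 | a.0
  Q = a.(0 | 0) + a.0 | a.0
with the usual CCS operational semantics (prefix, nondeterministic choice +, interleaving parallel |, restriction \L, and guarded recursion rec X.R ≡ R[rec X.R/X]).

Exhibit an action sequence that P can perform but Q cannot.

LTS(P): 4 reachable states
  p0 = b.(0 | 0) + a.0 | a.0 :: ··a··> p1, ··a··> p2, ··b··> p3
  p1 = 0 | a.0 :: ··a··> p3
  p2 = a.0 | 0 :: ··a··> p3
  p3 = 0 | 0 :: deadlocked
LTS(Q): 4 reachable states
  q0 = a.(0 | 0) + a.0 | a.0 :: ··a··> q1, ··a··> q2, ··a··> q3
  q1 = 0 | 0 :: deadlocked
  q2 = 0 | a.0 :: ··a··> q1
  q3 = a.0 | 0 :: ··a··> q1
Executing b from P (initial set {p0}):
  after b @ step 1: {p3}
  ✓ P
Executing b from Q (initial set {q0}):
  after b @ step 1: ∅  — Q cannot continue

b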